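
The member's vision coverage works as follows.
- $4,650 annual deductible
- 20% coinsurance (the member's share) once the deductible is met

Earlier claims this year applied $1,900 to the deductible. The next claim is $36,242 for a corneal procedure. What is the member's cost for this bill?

$9,448.40

Remaining deductible: $4,650 − $1,900 = $2,750.
The remaining $33,492 (= $36,242 − $2,750) moves to coinsurance.
20% of $33,492 = $6,698.40 falls to the member.
That puts the member's cost at $2,750 + $6,698.40 = $9,448.40.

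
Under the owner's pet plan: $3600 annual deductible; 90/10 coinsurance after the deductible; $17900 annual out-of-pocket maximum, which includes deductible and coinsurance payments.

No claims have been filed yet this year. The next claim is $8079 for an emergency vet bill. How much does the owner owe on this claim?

$4047.90

Deductible not yet touched, so the first $3600 of the bill goes to the deductible.
After the $3600 deductible portion, $8079 − $3600 = $4479 is subject to coinsurance.
Owner's 10% share of $4479 is $447.90.
That puts the owner's cost at $3600 + $447.90 = $4047.90 before any cap.
Year-to-date out-of-pocket becomes $0 + $4047.90 = $4047.90, still under the $17900 maximum, so no cap applies.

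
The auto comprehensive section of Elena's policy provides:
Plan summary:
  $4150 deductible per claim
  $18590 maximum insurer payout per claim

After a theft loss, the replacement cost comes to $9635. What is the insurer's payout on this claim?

$5485

Subtract the deductible: $9635 − $4150 = $5485.
$5485 is within the $18590 limit, so the insurer pays $5485.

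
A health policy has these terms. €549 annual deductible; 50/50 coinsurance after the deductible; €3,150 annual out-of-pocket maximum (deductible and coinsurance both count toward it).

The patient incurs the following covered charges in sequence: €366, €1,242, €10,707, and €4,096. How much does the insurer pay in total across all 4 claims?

Claim 1 — €366: fully absorbed by the deductible. Cost to patient: €366. OOP to date €366. Insurer: €366 − €366 = €0.
Claim 2 — €1,242: deductible takes €183, €1,059 remains; patient's 50% is €529.50. Cost to patient: €712.50. OOP to date €1,078.50. Plan pays €1,242 − €712.50 = €529.50.
Claim 3 — €10,707: deductible already satisfied, so patient's share is 50% × €10,707 = €5,353.50. Adding that to €1,078.50 gives €6,432, past the €3,150 cap; patient pays only €3,150 − €1,078.50 = €2,071.50. Insurer: €10,707 − €2,071.50 = €8,635.50.
Claim 4 — €4,096: deductible met; 50% of €4,096 = €2,048. That would push OOP to €5,198, over the €3,150 cap, so patient pays €3,150 − €3,150 = €0. Insurer: €4,096 − €0 = €4,096.
Insurer total = bills − patient's total = €16,411 − €3,150 = €13,261.

€13,261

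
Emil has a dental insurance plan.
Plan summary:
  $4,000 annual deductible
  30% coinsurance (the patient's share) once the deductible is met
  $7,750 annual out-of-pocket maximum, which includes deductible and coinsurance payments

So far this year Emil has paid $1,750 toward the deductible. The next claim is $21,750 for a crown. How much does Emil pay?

Deductible still to meet: $4,000 − $1,750 = $2,250.
That leaves $21,750 − $2,250 = $19,500 for coinsurance.
Patient's 30% share of $19,500 is $5,850.
Patient responsibility before any cap: $2,250 + $5,850 = $8,100.
That would bring total out-of-pocket to $9,850, past the $7,750 cap. The patient is capped at $7,750 − $1,750 = $6,000 on this claim.

$6,000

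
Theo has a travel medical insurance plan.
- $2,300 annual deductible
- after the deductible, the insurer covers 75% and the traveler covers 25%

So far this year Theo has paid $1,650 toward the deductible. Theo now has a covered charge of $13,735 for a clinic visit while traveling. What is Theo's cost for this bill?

Deductible still to meet: $2,300 − $1,650 = $650.
The remaining $13,085 (= $13,735 − $650) moves to coinsurance.
Traveler's 25% share of $13,085 is $3,271.25.
That puts the traveler's cost at $650 + $3,271.25 = $3,921.25.

$3,921.25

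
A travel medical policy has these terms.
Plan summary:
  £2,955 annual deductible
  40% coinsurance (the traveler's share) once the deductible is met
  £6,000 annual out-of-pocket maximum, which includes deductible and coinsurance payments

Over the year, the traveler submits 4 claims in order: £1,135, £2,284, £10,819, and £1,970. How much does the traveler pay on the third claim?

£2,859.40

Claim 1 (£1,135): all of it applies to the deductible. Traveler owes £1,135 (running OOP £1,135).
Claim 2 (£2,284): £1,820 finishes the deductible; £464 goes to coinsurance; coinsurance £464 × 40% = £185.60. Traveler pays £2,005.60; OOP now £3,140.60.
Claim 3 (£10,819): deductible met; 40% of £10,819 = £4,327.60. That would push OOP to £7,468.20, over the £6,000 cap, so traveler pays £6,000 − £3,140.60 = £2,859.40.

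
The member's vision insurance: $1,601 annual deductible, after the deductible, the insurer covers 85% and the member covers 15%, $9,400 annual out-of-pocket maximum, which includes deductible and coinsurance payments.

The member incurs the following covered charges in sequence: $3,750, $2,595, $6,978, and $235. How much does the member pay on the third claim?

Claim 1 ($3,750): deductible takes $1,601, $2,149 remains; coinsurance $2,149 × 15% = $322.35. Cost to member: $1,923.35. OOP to date $1,923.35.
Claim 2 ($2,595): deductible already satisfied, so member's share is 15% × $2,595 = $389.25. Member pays $389.25; OOP now $2,312.60.
Claim 3 ($6,978): deductible met; 15% of $6,978 = $1,046.70. Member owes $1,046.70 (running OOP $3,359.30).

$1,046.70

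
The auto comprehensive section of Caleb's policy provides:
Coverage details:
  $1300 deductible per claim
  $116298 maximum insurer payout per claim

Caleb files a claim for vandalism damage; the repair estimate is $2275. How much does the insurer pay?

Subtract the deductible: $2275 − $1300 = $975.
$975 is within the $116298 limit, so the insurer pays $975.

$975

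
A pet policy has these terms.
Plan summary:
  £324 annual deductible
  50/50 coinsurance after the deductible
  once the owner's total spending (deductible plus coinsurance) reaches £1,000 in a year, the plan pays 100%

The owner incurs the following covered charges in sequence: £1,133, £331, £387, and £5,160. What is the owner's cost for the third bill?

#1 (£1,133): £324 finishes the deductible; £809 goes to coinsurance; coinsurance £809 × 50% = £404.50. Owner pays £728.50; OOP now £728.50.
#2 (£331): deductible met; 50% of £331 = £165.50. Owner pays £165.50; OOP now £894.
#3 (£387): deductible already satisfied, so owner's share is 50% × £387 = £193.50. That would push OOP to £1,087.50, over the £1,000 cap, so owner pays £1,000 − £894 = £106.

£106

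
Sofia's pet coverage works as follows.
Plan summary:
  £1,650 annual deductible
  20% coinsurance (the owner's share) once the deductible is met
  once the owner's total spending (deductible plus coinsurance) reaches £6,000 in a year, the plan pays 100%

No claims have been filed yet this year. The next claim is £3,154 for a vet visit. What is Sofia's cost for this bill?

£1,950.80

Deductible not yet touched, so the first £1,650 of the bill goes to the deductible.
The remaining £1,504 (= £3,154 − £1,650) moves to coinsurance.
20% of £1,504 = £300.80 falls to the owner.
Owner responsibility before any cap: £1,650 + £300.80 = £1,950.80.
Total out-of-pocket so far would be £0 + £1,950.80 = £1,950.80, below the £6,000 cap — no reduction.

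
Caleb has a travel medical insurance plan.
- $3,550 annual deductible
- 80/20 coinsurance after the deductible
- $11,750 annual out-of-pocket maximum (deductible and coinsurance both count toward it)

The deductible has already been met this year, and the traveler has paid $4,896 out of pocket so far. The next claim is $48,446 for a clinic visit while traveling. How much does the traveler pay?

With the deductible met, the entire $48,446 is subject to coinsurance.
Traveler's 20% share of $48,446 is $9,689.20.
Adding $9,689.20 to the $4,896 already spent would give $14,585.20, which exceeds the $11,750 cap; the traveler pays just $11,750 − $4,896 = $6,854.

$6,854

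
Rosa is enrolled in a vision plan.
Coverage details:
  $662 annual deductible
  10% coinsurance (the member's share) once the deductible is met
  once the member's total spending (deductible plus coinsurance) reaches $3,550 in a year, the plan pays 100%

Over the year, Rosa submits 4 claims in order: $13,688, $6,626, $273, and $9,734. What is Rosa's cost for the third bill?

$27.30

Claim 1 — $13,688: deductible takes $662, $13,026 remains; coinsurance $13,026 × 10% = $1,302.60. Member owes $1,964.60 (running OOP $1,964.60).
Claim 2 — $6,626: 10% coinsurance on $6,626 = $662.60. Cost to member: $662.60. OOP to date $2,627.20.
Claim 3 — $273: 10% coinsurance on $273 = $27.30. Cost to member: $27.30. OOP to date $2,654.50.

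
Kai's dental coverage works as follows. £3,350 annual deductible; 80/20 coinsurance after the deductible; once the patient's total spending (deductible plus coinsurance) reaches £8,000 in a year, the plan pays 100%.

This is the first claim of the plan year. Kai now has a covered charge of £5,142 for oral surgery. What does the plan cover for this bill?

Nothing has been paid toward the £3,350 deductible, so the first £3,350 of this charge is applied there.
After the £3,350 deductible portion, £5,142 − £3,350 = £1,792 is subject to coinsurance.
Coinsurance: £1,792 × 20% = £358.40.
Patient responsibility before any cap: £3,350 + £358.40 = £3,708.40.
Cumulative spending £0 + £3,708.40 = £3,708.40 stays under the £8,000 maximum.
The insurer covers the remainder: £5,142 − £3,708.40 = £1,433.60.

£1,433.60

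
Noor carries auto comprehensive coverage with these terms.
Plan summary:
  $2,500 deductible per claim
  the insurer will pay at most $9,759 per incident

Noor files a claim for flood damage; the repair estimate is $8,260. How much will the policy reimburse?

$5,760

After the deductible, $8,260 − $2,500 = $5,760 remains.
$5,760 is within the $9,759 limit, so the insurer pays $5,760.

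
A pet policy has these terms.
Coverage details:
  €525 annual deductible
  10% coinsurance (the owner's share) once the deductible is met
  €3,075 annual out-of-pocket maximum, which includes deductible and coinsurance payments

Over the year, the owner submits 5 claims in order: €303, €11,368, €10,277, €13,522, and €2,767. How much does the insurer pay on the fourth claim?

Claim 1 — €303: fully absorbed by the deductible. Cost to owner: €303. OOP to date €303. Plan pays €303 − €303 = €0.
Claim 2 — €11,368: €222 finishes the deductible; €11,146 goes to coinsurance; 10% of €11,146 = €1,114.60. Cost to owner: €1,336.60. OOP to date €1,639.60. Insurer: €11,368 − €1,336.60 = €10,031.40.
Claim 3 — €10,277: deductible already satisfied, so owner's share is 10% × €10,277 = €1,027.70. Cost to owner: €1,027.70. OOP to date €2,667.30. Plan pays €10,277 − €1,027.70 = €9,249.30.
Claim 4 — €13,522: 10% coinsurance on €13,522 = €1,352.20. Adding that to €2,667.30 gives €4,019.50, past the €3,075 cap; owner pays only €3,075 − €2,667.30 = €407.70. Plan pays €13,522 − €407.70 = €13,114.30.

€13,114.30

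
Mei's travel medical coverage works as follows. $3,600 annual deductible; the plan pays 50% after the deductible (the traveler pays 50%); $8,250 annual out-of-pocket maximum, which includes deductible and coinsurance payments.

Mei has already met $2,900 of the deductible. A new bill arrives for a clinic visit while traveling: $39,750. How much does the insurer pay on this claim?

Deductible still to meet: $3,600 − $2,900 = $700.
After the $700 deductible portion, $39,750 − $700 = $39,050 is subject to coinsurance.
Coinsurance: $39,050 × 50% = $19,525.
Traveler responsibility before any cap: $700 + $19,525 = $20,225.
That would bring total out-of-pocket to $23,125, past the $8,250 cap. The traveler is capped at $8,250 − $2,900 = $5,350 on this claim.
The plan picks up $39,750 − $5,350 = $34,400.

$34,400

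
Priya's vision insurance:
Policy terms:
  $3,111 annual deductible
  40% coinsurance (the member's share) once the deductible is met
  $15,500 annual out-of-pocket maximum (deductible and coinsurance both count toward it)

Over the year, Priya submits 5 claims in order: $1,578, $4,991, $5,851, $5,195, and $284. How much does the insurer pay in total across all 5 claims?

Claim 1 ($1,578): fully absorbed by the deductible. Member owes $1,578 (running OOP $1,578). Insurer: $1,578 − $1,578 = $0.
Claim 2 ($4,991): $1,533 finishes the deductible; $3,458 goes to coinsurance; coinsurance $3,458 × 40% = $1,383.20. Member pays $2,916.20; OOP now $4,494.20. Insurer: $4,991 − $2,916.20 = $2,074.80.
Claim 3 ($5,851): deductible met; 40% of $5,851 = $2,340.40. Member owes $2,340.40 (running OOP $6,834.60). Insurer: $5,851 − $2,340.40 = $3,510.60.
Claim 4 ($5,195): deductible met; 40% of $5,195 = $2,078. Cost to member: $2,078. OOP to date $8,912.60. Plan pays $5,195 − $2,078 = $3,117.
Claim 5 ($284): 40% coinsurance on $284 = $113.60. Member owes $113.60 (running OOP $9,026.20). Plan pays $284 − $113.60 = $170.40.
Insurer total: $0 + $2,074.80 + $3,510.60 + $3,117 + $170.40 = $8,872.80.

$8,872.80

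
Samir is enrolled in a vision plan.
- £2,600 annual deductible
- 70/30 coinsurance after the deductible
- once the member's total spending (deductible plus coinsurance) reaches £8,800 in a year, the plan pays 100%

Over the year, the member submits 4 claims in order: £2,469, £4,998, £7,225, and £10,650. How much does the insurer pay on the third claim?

Bill 1, £2,469: entire amount goes to the deductible. Member owes £2,469 (running OOP £2,469). Plan pays £2,469 − £2,469 = £0.
Bill 2, £4,998: £131 to deductible, leaving £4,867; coinsurance £4,867 × 30% = £1,460.10. Cost to member: £1,591.10. OOP to date £4,060.10. Plan pays £4,998 − £1,591.10 = £3,406.90.
Bill 3, £7,225: deductible met; 30% of £7,225 = £2,167.50. Member owes £2,167.50 (running OOP £6,227.60). Plan pays £7,225 − £2,167.50 = £5,057.50.

£5,057.50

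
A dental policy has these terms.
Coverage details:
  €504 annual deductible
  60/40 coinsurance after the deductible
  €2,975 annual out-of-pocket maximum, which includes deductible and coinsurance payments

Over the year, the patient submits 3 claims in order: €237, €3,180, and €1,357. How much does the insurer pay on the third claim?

Claim 1 — €237: all of it applies to the deductible. Patient pays €237; OOP now €237. Insurer: €237 − €237 = €0.
Claim 2 — €3,180: €267 to deductible, leaving €2,913; 40% of €2,913 = €1,165.20. Patient pays €1,432.20; OOP now €1,669.20. Insurer: €3,180 − €1,432.20 = €1,747.80.
Claim 3 — €1,357: deductible already satisfied, so patient's share is 40% × €1,357 = €542.80. Patient owes €542.80 (running OOP €2,212). Plan pays €1,357 − €542.80 = €814.20.

€814.20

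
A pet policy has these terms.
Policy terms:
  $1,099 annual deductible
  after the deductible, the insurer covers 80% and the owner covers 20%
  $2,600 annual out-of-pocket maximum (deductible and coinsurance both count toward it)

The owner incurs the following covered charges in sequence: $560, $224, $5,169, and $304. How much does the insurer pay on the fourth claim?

#1 ($560): all of it applies to the deductible. Owner owes $560 (running OOP $560). Insurer: $560 − $560 = $0.
#2 ($224): fully absorbed by the deductible. Owner pays $224; OOP now $784. Plan pays $224 − $224 = $0.
#3 ($5,169): deductible takes $315, $4,854 remains; owner's 20% is $970.80. Owner owes $1,285.80 (running OOP $2,069.80). Plan pays $5,169 − $1,285.80 = $3,883.20.
#4 ($304): deductible already satisfied, so owner's share is 20% × $304 = $60.80. Owner owes $60.80 (running OOP $2,130.60). Plan pays $304 − $60.80 = $243.20.

$243.20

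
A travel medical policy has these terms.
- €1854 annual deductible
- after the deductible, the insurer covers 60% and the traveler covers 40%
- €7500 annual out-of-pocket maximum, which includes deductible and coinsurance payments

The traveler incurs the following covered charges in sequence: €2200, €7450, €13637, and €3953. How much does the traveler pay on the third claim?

Claim 1 (€2200): €1854 to deductible, leaving €346; traveler's 40% is €138.40. Traveler pays €1992.40; OOP now €1992.40.
Claim 2 (€7450): 40% coinsurance on €7450 = €2980. Traveler owes €2980 (running OOP €4972.40).
Claim 3 (€13637): deductible already satisfied, so traveler's share is 40% × €13637 = €5454.80. Adding that to €4972.40 gives €10427.20, past the €7500 cap; traveler pays only €7500 − €4972.40 = €2527.60.

€2527.60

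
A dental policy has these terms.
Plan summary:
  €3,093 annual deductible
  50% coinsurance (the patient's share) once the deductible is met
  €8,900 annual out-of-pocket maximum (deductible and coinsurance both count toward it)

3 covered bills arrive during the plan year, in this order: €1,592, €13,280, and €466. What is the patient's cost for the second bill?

#1 (€1,592): all of it applies to the deductible. Patient owes €1,592 (running OOP €1,592).
#2 (€13,280): €1,501 to deductible, leaving €11,779; patient's 50% is €5,889.50. Deductible plus coinsurance: €1,501 + €5,889.50 = €7,390.50. Adding that to €1,592 gives €8,982.50, past the €8,900 cap; patient pays only €8,900 − €1,592 = €7,308.

€7,308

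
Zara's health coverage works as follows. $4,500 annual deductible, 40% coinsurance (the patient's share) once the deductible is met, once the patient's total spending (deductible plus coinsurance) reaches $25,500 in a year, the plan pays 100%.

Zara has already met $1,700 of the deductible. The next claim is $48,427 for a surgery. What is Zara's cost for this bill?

$1,700 of the $4,500 deductible is already met, leaving $2,800.
That leaves $48,427 − $2,800 = $45,627 for coinsurance.
40% of $45,627 = $18,250.80 falls to the patient.
Patient responsibility before any cap: $2,800 + $18,250.80 = $21,050.80.
Cumulative spending $1,700 + $21,050.80 = $22,750.80 stays under the $25,500 maximum.

$21,050.80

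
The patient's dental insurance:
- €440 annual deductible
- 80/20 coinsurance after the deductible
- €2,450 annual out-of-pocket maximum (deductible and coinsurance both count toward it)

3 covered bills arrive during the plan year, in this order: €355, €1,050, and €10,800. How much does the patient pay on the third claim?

Claim 1 — €355: entire amount goes to the deductible. Patient pays €355; OOP now €355.
Claim 2 — €1,050: deductible takes €85, €965 remains; 20% of €965 = €193. Patient owes €278 (running OOP €633).
Claim 3 — €10,800: deductible met; 20% of €10,800 = €2,160. That would push OOP to €2,793, over the €2,450 cap, so patient pays €2,450 − €633 = €1,817.

€1,817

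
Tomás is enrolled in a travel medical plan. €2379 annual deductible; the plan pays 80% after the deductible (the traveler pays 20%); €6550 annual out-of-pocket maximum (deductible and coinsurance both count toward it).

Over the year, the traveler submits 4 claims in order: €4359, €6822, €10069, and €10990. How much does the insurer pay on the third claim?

Claim 1 (€4359): deductible takes €2379, €1980 remains; 20% of €1980 = €396. Traveler pays €2775; OOP now €2775. Insurer: €4359 − €2775 = €1584.
Claim 2 (€6822): 20% coinsurance on €6822 = €1364.40. Traveler owes €1364.40 (running OOP €4139.40). Insurer: €6822 − €1364.40 = €5457.60.
Claim 3 (€10069): deductible met; 20% of €10069 = €2013.80. Traveler pays €2013.80; OOP now €6153.20. Insurer: €10069 − €2013.80 = €8055.20.

€8055.20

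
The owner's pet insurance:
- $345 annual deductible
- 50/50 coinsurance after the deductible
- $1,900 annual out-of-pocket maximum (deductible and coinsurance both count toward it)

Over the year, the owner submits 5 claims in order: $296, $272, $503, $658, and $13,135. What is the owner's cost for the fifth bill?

#1 ($296): all of it applies to the deductible. Owner owes $296 (running OOP $296).
#2 ($272): deductible takes $49, $223 remains; 50% of $223 = $111.50. Cost to owner: $160.50. OOP to date $456.50.
#3 ($503): deductible met; 50% of $503 = $251.50. Cost to owner: $251.50. OOP to date $708.
#4 ($658): deductible met; 50% of $658 = $329. Cost to owner: $329. OOP to date $1,037.
#5 ($13,135): 50% coinsurance on $13,135 = $6,567.50. That would push OOP to $7,604.50, over the $1,900 cap, so owner pays $1,900 − $1,037 = $863.

$863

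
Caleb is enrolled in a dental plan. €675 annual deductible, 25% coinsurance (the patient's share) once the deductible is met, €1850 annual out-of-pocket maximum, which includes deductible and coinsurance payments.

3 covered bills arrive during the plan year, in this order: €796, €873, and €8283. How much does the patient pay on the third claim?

€926.50

Claim 1 — €796: deductible takes €675, €121 remains; patient's 25% is €30.25. Patient pays €705.25; OOP now €705.25.
Claim 2 — €873: 25% coinsurance on €873 = €218.25. Patient owes €218.25 (running OOP €923.50).
Claim 3 — €8283: 25% coinsurance on €8283 = €2070.75. OOP would hit €2994.25 > €1850, so the cap limits the patient to €1850 − €923.50 = €926.50.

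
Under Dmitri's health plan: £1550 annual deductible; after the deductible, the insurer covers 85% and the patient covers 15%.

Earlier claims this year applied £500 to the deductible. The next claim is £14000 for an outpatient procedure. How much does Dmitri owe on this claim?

£2992.50

£500 of the £1550 deductible is already met, leaving £1050.
That leaves £14000 − £1050 = £12950 for coinsurance.
15% of £12950 = £1942.50 falls to the patient.
Patient responsibility: £1050 + £1942.50 = £2992.50.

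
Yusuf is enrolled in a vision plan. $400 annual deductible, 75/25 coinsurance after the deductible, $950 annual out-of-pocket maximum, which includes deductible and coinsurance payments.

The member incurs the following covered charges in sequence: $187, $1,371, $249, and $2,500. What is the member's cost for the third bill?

$62.25

Claim 1 ($187): fully absorbed by the deductible. Member pays $187; OOP now $187.
Claim 2 ($1,371): $213 to deductible, leaving $1,158; 25% of $1,158 = $289.50. Member owes $502.50 (running OOP $689.50).
Claim 3 ($249): 25% coinsurance on $249 = $62.25. Member owes $62.25 (running OOP $751.75).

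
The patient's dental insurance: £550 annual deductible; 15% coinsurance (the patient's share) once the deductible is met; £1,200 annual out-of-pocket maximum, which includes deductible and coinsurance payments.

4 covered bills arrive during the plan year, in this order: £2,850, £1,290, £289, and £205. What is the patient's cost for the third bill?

£43.35

Bill 1, £2,850: £550 finishes the deductible; £2,300 goes to coinsurance; 15% of £2,300 = £345. Cost to patient: £895. OOP to date £895.
Bill 2, £1,290: deductible met; 15% of £1,290 = £193.50. Patient owes £193.50 (running OOP £1,088.50).
Bill 3, £289: 15% coinsurance on £289 = £43.35. Patient pays £43.35; OOP now £1,131.85.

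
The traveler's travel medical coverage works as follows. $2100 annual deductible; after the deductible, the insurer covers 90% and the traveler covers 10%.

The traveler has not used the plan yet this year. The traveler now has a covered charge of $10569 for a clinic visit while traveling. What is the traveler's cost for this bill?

$2946.90

Nothing has been paid toward the $2100 deductible, so the first $2100 of this charge is applied there.
That leaves $10569 − $2100 = $8469 for coinsurance.
10% of $8469 = $846.90 falls to the traveler.
So the traveler owes $2100 + $846.90 = $2946.90.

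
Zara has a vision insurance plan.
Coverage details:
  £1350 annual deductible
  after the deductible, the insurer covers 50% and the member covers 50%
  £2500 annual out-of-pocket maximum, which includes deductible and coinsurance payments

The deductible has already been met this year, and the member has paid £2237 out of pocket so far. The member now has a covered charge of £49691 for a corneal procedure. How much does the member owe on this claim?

£263

With the deductible met, the entire £49691 is subject to coinsurance.
Coinsurance: £49691 × 50% = £24845.50.
Year-to-date out-of-pocket would reach £2237 + £24845.50 = £27082.50, above the £2500 maximum, so the member pays only £2500 − £2237 = £263.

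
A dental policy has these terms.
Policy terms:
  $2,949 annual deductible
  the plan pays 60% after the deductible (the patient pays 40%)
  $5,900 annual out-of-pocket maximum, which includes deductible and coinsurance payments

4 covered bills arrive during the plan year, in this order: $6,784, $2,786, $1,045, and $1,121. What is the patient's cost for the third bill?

Claim 1 — $6,784: deductible takes $2,949, $3,835 remains; coinsurance $3,835 × 40% = $1,534. Patient pays $4,483; OOP now $4,483.
Claim 2 — $2,786: deductible met; 40% of $2,786 = $1,114.40. Patient pays $1,114.40; OOP now $5,597.40.
Claim 3 — $1,045: deductible met; 40% of $1,045 = $418. Adding that to $5,597.40 gives $6,015.40, past the $5,900 cap; patient pays only $5,900 − $5,597.40 = $302.60.

$302.60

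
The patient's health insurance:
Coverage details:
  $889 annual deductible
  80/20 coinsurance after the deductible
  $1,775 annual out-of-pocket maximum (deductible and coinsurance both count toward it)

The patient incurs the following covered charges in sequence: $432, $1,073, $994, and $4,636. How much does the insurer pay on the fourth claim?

$4,072

Claim 1 ($432): fully absorbed by the deductible. Cost to patient: $432. OOP to date $432. Insurer: $432 − $432 = $0.
Claim 2 ($1,073): $457 finishes the deductible; $616 goes to coinsurance; patient's 20% is $123.20. Cost to patient: $580.20. OOP to date $1,012.20. Insurer: $1,073 − $580.20 = $492.80.
Claim 3 ($994): deductible met; 20% of $994 = $198.80. Patient owes $198.80 (running OOP $1,211). Plan pays $994 − $198.80 = $795.20.
Claim 4 ($4,636): deductible already satisfied, so patient's share is 20% × $4,636 = $927.20. Adding that to $1,211 gives $2,138.20, past the $1,775 cap; patient pays only $1,775 − $1,211 = $564. Insurer: $4,636 − $564 = $4,072.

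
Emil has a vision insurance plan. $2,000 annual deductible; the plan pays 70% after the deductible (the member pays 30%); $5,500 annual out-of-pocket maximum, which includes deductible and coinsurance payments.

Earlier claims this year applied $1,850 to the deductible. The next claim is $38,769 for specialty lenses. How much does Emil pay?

$3,650

Deductible still to meet: $2,000 − $1,850 = $150.
That leaves $38,769 − $150 = $38,619 for coinsurance.
30% of $38,619 = $11,585.70 falls to the member.
So the member owes $150 + $11,585.70 = $11,735.70 before any cap.
That would bring total out-of-pocket to $13,585.70, past the $5,500 cap. The member is capped at $5,500 − $1,850 = $3,650 on this claim.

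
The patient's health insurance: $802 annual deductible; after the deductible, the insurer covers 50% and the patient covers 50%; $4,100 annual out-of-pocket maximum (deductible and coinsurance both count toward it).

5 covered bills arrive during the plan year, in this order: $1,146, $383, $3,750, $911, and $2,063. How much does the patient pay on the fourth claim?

$455.50

Claim 1 ($1,146): $802 finishes the deductible; $344 goes to coinsurance; patient's 50% is $172. Cost to patient: $974. OOP to date $974.
Claim 2 ($383): 50% coinsurance on $383 = $191.50. Patient pays $191.50; OOP now $1,165.50.
Claim 3 ($3,750): 50% coinsurance on $3,750 = $1,875. Patient pays $1,875; OOP now $3,040.50.
Claim 4 ($911): deductible already satisfied, so patient's share is 50% × $911 = $455.50. Patient owes $455.50 (running OOP $3,496).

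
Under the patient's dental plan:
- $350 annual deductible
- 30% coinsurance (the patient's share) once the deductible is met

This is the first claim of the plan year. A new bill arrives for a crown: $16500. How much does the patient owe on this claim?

$5195

The full $350 deductible is still open; $350 of this bill applies to it.
After the $350 deductible portion, $16500 − $350 = $16150 is subject to coinsurance.
Coinsurance: $16150 × 30% = $4845.
That puts the patient's cost at $350 + $4845 = $5195.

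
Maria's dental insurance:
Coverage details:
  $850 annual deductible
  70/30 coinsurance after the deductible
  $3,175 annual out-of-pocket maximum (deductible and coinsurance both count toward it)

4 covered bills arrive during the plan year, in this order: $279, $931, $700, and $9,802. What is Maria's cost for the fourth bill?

$2,007

#1 ($279): fully absorbed by the deductible. Cost to patient: $279. OOP to date $279.
#2 ($931): $571 finishes the deductible; $360 goes to coinsurance; 30% of $360 = $108. Patient pays $679; OOP now $958.
#3 ($700): deductible already satisfied, so patient's share is 30% × $700 = $210. Cost to patient: $210. OOP to date $1,168.
#4 ($9,802): deductible met; 30% of $9,802 = $2,940.60. Adding that to $1,168 gives $4,108.60, past the $3,175 cap; patient pays only $3,175 − $1,168 = $2,007.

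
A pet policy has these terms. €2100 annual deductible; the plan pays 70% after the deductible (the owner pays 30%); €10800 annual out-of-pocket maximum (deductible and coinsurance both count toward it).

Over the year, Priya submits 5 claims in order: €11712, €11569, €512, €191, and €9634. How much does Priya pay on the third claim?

€153.60

#1 (€11712): €2100 finishes the deductible; €9612 goes to coinsurance; owner's 30% is €2883.60. Owner owes €4983.60 (running OOP €4983.60).
#2 (€11569): deductible already satisfied, so owner's share is 30% × €11569 = €3470.70. Owner owes €3470.70 (running OOP €8454.30).
#3 (€512): deductible already satisfied, so owner's share is 30% × €512 = €153.60. Cost to owner: €153.60. OOP to date €8607.90.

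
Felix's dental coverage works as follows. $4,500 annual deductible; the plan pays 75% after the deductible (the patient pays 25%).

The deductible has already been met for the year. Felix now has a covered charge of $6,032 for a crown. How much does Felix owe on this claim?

With the deductible met, the entire $6,032 is subject to coinsurance.
Patient's 25% share of $6,032 is $1,508.

$1,508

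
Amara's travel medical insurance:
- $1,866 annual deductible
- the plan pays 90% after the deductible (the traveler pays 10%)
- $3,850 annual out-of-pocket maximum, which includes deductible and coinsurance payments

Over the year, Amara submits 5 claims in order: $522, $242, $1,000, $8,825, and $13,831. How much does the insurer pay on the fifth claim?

$12,719.30

Claim 1 — $522: fully absorbed by the deductible. Traveler pays $522; OOP now $522. Plan pays $522 − $522 = $0.
Claim 2 — $242: fully absorbed by the deductible. Traveler owes $242 (running OOP $764). Insurer: $242 − $242 = $0.
Claim 3 — $1,000: fully absorbed by the deductible. Cost to traveler: $1,000. OOP to date $1,764. Plan pays $1,000 − $1,000 = $0.
Claim 4 — $8,825: $102 finishes the deductible; $8,723 goes to coinsurance; coinsurance $8,723 × 10% = $872.30. Traveler pays $974.30; OOP now $2,738.30. Plan pays $8,825 − $974.30 = $7,850.70.
Claim 5 — $13,831: deductible met; 10% of $13,831 = $1,383.10. OOP would hit $4,121.40 > $3,850, so the cap limits the traveler to $3,850 − $2,738.30 = $1,111.70. Plan pays $13,831 − $1,111.70 = $12,719.30.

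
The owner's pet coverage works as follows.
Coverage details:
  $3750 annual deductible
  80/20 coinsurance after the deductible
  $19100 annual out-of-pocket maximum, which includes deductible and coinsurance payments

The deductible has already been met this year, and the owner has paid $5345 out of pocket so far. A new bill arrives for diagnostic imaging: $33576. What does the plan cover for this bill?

The deductible is already satisfied, so the full bill goes to coinsurance.
20% of $33576 = $6715.20 falls to the owner.
Total out-of-pocket so far would be $5345 + $6715.20 = $12060.20, below the $19100 cap — no reduction.
The insurer covers the remainder: $33576 − $6715.20 = $26860.80.

$26860.80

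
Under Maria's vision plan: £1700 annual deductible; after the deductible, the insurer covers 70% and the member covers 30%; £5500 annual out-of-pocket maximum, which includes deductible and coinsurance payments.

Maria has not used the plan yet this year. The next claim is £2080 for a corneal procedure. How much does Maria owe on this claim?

Deductible not yet touched, so the first £1700 of the bill goes to the deductible.
That leaves £2080 − £1700 = £380 for coinsurance.
Member's 30% share of £380 is £114.
Member responsibility before any cap: £1700 + £114 = £1814.
Year-to-date out-of-pocket becomes £0 + £1814 = £1814, still under the £5500 maximum, so no cap applies.

£1814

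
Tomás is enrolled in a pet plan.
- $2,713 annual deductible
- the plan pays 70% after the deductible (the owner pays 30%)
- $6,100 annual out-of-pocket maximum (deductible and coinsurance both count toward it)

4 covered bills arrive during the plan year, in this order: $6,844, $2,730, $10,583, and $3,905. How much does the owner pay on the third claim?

$1,328.70

Claim 1 — $6,844: $2,713 to deductible, leaving $4,131; owner's 30% is $1,239.30. Cost to owner: $3,952.30. OOP to date $3,952.30.
Claim 2 — $2,730: 30% coinsurance on $2,730 = $819. Cost to owner: $819. OOP to date $4,771.30.
Claim 3 — $10,583: 30% coinsurance on $10,583 = $3,174.90. OOP would hit $7,946.20 > $6,100, so the cap limits the owner to $6,100 − $4,771.30 = $1,328.70.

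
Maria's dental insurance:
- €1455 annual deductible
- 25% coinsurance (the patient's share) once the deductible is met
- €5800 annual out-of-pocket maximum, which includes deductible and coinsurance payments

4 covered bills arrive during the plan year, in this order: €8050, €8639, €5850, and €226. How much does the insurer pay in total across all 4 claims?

€16965

#1 (€8050): €1455 finishes the deductible; €6595 goes to coinsurance; 25% of €6595 = €1648.75. Patient owes €3103.75 (running OOP €3103.75). Plan pays €8050 − €3103.75 = €4946.25.
#2 (€8639): deductible met; 25% of €8639 = €2159.75. Cost to patient: €2159.75. OOP to date €5263.50. Insurer: €8639 − €2159.75 = €6479.25.
#3 (€5850): 25% coinsurance on €5850 = €1462.50. That would push OOP to €6726, over the €5800 cap, so patient pays €5800 − €5263.50 = €536.50. Insurer: €5850 − €536.50 = €5313.50.
#4 (€226): 25% coinsurance on €226 = €56.50. OOP would hit €5856.50 > €5800, so the cap limits the patient to €5800 − €5800 = €0. Plan pays €226 − €0 = €226.
Insurer total = bills − patient's total = €22765 − €5800 = €16965.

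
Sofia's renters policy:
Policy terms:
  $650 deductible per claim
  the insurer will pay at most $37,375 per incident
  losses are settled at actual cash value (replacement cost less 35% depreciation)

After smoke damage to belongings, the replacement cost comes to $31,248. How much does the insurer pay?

$19,661.20

Actual cash value after 35% depreciation: $31,248 × 65% = $20,311.20.
After the deductible, $20,311.20 − $650 = $19,661.20 remains.
That's under the $37,375 cap, so the insurer reimburses the full $19,661.20.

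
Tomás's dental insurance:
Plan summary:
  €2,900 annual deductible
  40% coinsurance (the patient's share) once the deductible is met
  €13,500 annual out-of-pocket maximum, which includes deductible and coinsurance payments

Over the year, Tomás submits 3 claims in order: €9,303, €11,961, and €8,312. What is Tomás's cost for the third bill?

€3,254.40

Claim 1 (€9,303): €2,900 to deductible, leaving €6,403; patient's 40% is €2,561.20. Patient pays €5,461.20; OOP now €5,461.20.
Claim 2 (€11,961): deductible already satisfied, so patient's share is 40% × €11,961 = €4,784.40. Cost to patient: €4,784.40. OOP to date €10,245.60.
Claim 3 (€8,312): deductible already satisfied, so patient's share is 40% × €8,312 = €3,324.80. That would push OOP to €13,570.40, over the €13,500 cap, so patient pays €13,500 − €10,245.60 = €3,254.40.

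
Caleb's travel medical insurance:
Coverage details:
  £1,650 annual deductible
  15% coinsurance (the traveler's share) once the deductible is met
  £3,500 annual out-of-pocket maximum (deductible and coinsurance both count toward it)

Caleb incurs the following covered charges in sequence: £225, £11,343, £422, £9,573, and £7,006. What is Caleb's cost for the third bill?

£63.30

Bill 1, £225: fully absorbed by the deductible. Cost to traveler: £225. OOP to date £225.
Bill 2, £11,343: £1,425 finishes the deductible; £9,918 goes to coinsurance; coinsurance £9,918 × 15% = £1,487.70. Traveler owes £2,912.70 (running OOP £3,137.70).
Bill 3, £422: 15% coinsurance on £422 = £63.30. Traveler pays £63.30; OOP now £3,201.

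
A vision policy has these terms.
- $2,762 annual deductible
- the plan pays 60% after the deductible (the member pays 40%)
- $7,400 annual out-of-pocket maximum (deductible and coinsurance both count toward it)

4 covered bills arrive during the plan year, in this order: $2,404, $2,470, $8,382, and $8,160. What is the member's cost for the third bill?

$3,352.80

Claim 1 ($2,404): all of it applies to the deductible. Member pays $2,404; OOP now $2,404.
Claim 2 ($2,470): $358 finishes the deductible; $2,112 goes to coinsurance; member's 40% is $844.80. Cost to member: $1,202.80. OOP to date $3,606.80.
Claim 3 ($8,382): deductible already satisfied, so member's share is 40% × $8,382 = $3,352.80. Cost to member: $3,352.80. OOP to date $6,959.60.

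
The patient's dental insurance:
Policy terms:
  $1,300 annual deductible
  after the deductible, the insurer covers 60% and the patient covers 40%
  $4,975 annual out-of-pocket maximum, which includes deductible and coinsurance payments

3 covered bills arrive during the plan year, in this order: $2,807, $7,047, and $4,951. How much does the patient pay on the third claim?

#1 ($2,807): $1,300 to deductible, leaving $1,507; patient's 40% is $602.80. Patient pays $1,902.80; OOP now $1,902.80.
#2 ($7,047): deductible met; 40% of $7,047 = $2,818.80. Cost to patient: $2,818.80. OOP to date $4,721.60.
#3 ($4,951): deductible met; 40% of $4,951 = $1,980.40. Adding that to $4,721.60 gives $6,702, past the $4,975 cap; patient pays only $4,975 − $4,721.60 = $253.40.

$253.40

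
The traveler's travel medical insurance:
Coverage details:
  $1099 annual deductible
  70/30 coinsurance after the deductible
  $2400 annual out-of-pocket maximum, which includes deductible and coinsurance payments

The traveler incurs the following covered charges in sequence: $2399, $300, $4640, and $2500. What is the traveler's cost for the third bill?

Claim 1 ($2399): $1099 finishes the deductible; $1300 goes to coinsurance; 30% of $1300 = $390. Traveler owes $1489 (running OOP $1489).
Claim 2 ($300): deductible already satisfied, so traveler's share is 30% × $300 = $90. Cost to traveler: $90. OOP to date $1579.
Claim 3 ($4640): 30% coinsurance on $4640 = $1392. Adding that to $1579 gives $2971, past the $2400 cap; traveler pays only $2400 − $1579 = $821.

$821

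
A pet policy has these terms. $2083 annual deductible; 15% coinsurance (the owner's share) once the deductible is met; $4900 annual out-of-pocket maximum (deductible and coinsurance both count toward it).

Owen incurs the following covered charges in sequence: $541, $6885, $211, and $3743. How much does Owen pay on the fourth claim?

$561.45

Bill 1, $541: all of it applies to the deductible. Owner owes $541 (running OOP $541).
Bill 2, $6885: deductible takes $1542, $5343 remains; coinsurance $5343 × 15% = $801.45. Owner pays $2343.45; OOP now $2884.45.
Bill 3, $211: 15% coinsurance on $211 = $31.65. Cost to owner: $31.65. OOP to date $2916.10.
Bill 4, $3743: 15% coinsurance on $3743 = $561.45. Cost to owner: $561.45. OOP to date $3477.55.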